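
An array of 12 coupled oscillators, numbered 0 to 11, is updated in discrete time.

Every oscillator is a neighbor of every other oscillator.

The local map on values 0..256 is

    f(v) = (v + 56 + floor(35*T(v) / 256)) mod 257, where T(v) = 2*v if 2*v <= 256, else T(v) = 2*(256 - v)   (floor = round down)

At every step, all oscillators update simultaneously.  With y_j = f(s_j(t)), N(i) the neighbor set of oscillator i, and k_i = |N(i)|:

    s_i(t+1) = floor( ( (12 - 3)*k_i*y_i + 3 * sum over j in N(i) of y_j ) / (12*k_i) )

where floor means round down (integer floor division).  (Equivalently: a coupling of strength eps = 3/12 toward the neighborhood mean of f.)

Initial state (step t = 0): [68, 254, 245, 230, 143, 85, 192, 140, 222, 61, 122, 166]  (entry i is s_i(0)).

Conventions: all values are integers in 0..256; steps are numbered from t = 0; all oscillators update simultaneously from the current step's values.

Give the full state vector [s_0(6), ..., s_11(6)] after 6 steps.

Simulating step by step:
t=0: [68, 254, 245, 230, 143, 85, 192, 140, 222, 61, 122, 166]
t=1: [137, 73, 68, 60, 201, 153, 40, 199, 56, 131, 188, 213]
t=2: [195, 139, 134, 127, 42, 204, 108, 41, 124, 192, 35, 48]
t=3: [42, 199, 197, 192, 114, 47, 175, 113, 189, 40, 107, 120]
t=4: [111, 41, 41, 38, 178, 115, 216, 177, 36, 109, 171, 183]
t=5: [184, 119, 119, 116, 226, 187, 59, 225, 114, 181, 222, 41]
t=6: [27, 176, 176, 173, 50, 29, 121, 49, 172, 26, 48, 104]

Answer: [27, 176, 176, 173, 50, 29, 121, 49, 172, 26, 48, 104]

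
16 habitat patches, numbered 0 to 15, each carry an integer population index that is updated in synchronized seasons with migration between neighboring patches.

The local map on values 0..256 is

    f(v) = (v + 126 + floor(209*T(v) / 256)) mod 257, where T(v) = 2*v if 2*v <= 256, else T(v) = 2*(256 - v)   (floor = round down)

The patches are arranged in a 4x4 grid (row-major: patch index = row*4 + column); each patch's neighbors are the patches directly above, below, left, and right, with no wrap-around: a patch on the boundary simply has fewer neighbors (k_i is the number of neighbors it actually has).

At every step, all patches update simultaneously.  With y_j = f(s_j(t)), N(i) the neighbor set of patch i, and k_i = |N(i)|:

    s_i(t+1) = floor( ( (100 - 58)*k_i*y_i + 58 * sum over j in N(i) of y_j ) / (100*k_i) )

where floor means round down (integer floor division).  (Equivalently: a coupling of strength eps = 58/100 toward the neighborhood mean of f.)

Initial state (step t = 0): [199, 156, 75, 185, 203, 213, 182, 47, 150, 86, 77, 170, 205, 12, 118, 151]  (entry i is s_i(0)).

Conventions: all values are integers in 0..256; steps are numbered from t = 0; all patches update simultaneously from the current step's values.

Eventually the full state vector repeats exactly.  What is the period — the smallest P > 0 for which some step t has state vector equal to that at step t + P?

Answer: 2
Key observation: The state at step 8, [176, 176, 176, 176, 176, 176, 176, 176, 176, 176, 176, 176, 176, 176, 176, 176], reappears at step 10 — and no state repeats earlier — so the cycle the system enters has period 2.

Derivation:
t=0: [199, 156, 75, 185, 203, 213, 182, 47, 150, 86, 77, 170, 205, 12, 118, 151]
t=1: [167, 152, 129, 162, 163, 152, 149, 204, 159, 122, 120, 173, 167, 149, 156, 184]
t=2: [184, 191, 195, 182, 184, 189, 187, 172, 185, 188, 185, 173, 185, 188, 184, 177]
t=3: [168, 166, 166, 170, 169, 167, 168, 174, 169, 168, 170, 175, 168, 168, 170, 173]
t=4: [180, 180, 180, 178, 180, 180, 179, 177, 180, 180, 178, 176, 180, 179, 178, 177]
t=5: [173, 173, 173, 173, 173, 173, 173, 174, 173, 173, 173, 174, 173, 173, 173, 174]
t=6: [177, 177, 177, 176, 177, 177, 176, 176, 177, 177, 176, 176, 177, 177, 176, 176]
t=7: [174, 174, 174, 174, 174, 174, 174, 175, 174, 174, 174, 175, 174, 174, 174, 175]
t=8: [176, 176, 176, 176, 176, 176, 176, 176, 176, 176, 176, 176, 176, 176, 176, 176]
t=9: [175, 175, 175, 175, 175, 175, 175, 175, 175, 175, 175, 175, 175, 175, 175, 175]
t=10: [176, 176, 176, 176, 176, 176, 176, 176, 176, 176, 176, 176, 176, 176, 176, 176]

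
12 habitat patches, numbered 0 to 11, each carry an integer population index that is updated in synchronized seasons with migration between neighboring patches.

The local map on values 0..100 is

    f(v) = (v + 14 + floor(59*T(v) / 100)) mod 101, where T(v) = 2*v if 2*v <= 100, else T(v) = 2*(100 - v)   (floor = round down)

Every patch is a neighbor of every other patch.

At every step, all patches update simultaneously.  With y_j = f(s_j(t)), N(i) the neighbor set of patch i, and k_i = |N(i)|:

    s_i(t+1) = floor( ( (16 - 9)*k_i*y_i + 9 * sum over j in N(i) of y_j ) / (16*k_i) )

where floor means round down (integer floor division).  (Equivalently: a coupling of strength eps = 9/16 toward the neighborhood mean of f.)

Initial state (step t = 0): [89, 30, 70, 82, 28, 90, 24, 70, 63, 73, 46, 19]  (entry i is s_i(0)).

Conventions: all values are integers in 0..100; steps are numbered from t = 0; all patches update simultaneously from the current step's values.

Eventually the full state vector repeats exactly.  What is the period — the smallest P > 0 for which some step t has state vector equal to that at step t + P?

Answer: 2
Key observation: The state at step 11, [20, 20, 20, 20, 20, 20, 20, 20, 20, 20, 20, 20], reappears at step 13 — and no state repeats earlier — so the cycle the system enters has period 2.

Derivation:
t=0: [89, 30, 70, 82, 28, 90, 24, 70, 63, 73, 46, 19]
t=1: [26, 51, 27, 26, 49, 26, 46, 27, 28, 27, 25, 41]
t=2: [58, 40, 59, 58, 39, 58, 36, 59, 60, 59, 58, 32]
t=3: [29, 22, 29, 29, 60, 29, 57, 29, 29, 29, 29, 54]
t=4: [67, 61, 67, 67, 45, 67, 45, 67, 67, 67, 67, 45]
t=5: [17, 17, 17, 17, 14, 17, 14, 17, 17, 17, 17, 14]
t=6: [49, 49, 49, 49, 47, 49, 47, 49, 49, 49, 49, 47]
t=7: [18, 18, 18, 18, 16, 18, 16, 18, 18, 18, 18, 16]
t=8: [52, 52, 52, 52, 50, 52, 50, 52, 52, 52, 52, 50]
t=9: [21, 21, 21, 21, 21, 21, 21, 21, 21, 21, 21, 21]
t=10: [59, 59, 59, 59, 59, 59, 59, 59, 59, 59, 59, 59]
t=11: [20, 20, 20, 20, 20, 20, 20, 20, 20, 20, 20, 20]
t=12: [57, 57, 57, 57, 57, 57, 57, 57, 57, 57, 57, 57]
t=13: [20, 20, 20, 20, 20, 20, 20, 20, 20, 20, 20, 20]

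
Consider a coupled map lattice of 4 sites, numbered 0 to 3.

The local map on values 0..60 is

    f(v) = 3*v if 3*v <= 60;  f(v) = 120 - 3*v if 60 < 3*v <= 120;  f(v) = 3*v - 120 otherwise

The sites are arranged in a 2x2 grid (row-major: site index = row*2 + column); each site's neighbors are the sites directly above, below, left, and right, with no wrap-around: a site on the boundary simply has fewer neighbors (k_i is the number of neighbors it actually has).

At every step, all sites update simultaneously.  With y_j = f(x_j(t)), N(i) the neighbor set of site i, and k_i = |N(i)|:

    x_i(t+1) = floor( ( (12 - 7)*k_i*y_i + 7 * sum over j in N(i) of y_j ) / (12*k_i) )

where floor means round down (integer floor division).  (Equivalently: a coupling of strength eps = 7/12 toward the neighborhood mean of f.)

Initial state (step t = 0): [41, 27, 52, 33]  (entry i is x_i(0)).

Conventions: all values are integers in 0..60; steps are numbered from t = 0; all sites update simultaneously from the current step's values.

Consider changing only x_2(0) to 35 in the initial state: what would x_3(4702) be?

Answer: x_3(4702) = 7
Key observation: The state at step 5, [42, 42, 42, 43], reappears at step 9: the system is in a cycle of period 4 from step 5 on.  Therefore the state at step 4702 equals the state at step 5 + ((4702 - 5) mod 4) = 6, which is [6, 6, 6, 7].

Derivation:
t=0: [41, 27, 35, 33]
t=1: [17, 23, 13, 24]
t=2: [47, 50, 45, 46]
t=3: [21, 23, 17, 20]
t=4: [53, 55, 55, 54]
t=5: [42, 42, 42, 43]
t=6: [6, 6, 6, 7]
t=7: [18, 18, 18, 19]
t=8: [54, 54, 54, 55]
t=9: [42, 42, 42, 43]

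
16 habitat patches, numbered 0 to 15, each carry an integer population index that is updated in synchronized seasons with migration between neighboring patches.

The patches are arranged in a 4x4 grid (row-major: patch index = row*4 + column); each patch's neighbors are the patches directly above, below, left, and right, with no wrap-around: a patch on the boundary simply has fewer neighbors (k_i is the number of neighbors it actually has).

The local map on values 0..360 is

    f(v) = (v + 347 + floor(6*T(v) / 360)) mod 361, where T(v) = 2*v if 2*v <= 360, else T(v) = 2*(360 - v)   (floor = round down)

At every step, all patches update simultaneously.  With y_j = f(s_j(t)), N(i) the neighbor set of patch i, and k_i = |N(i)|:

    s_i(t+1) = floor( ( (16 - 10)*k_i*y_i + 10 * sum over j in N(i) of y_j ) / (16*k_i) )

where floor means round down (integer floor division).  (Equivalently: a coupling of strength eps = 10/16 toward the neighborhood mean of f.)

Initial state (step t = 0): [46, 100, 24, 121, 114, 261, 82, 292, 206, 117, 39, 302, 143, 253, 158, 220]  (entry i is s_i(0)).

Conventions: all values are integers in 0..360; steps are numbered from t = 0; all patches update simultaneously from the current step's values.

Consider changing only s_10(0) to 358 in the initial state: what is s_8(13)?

Simulating step by step:
t=0: [46, 100, 24, 121, 114, 261, 82, 292, 206, 117, 358, 302, 143, 253, 158, 220]
t=1: [72, 94, 60, 132, 138, 151, 164, 202, 145, 201, 224, 282, 187, 171, 221, 215]
t=2: [88, 83, 93, 121, 118, 140, 151, 186, 154, 174, 209, 228, 159, 181, 200, 227]
t=3: [84, 86, 98, 122, 113, 124, 145, 164, 142, 162, 186, 205, 155, 169, 194, 209]
t=4: [82, 84, 99, 117, 104, 115, 133, 150, 133, 148, 170, 184, 146, 160, 181, 194]
t=5: [77, 81, 95, 111, 96, 105, 123, 137, 122, 135, 155, 167, 136, 149, 168, 177]
t=6: [72, 76, 90, 103, 88, 96, 112, 124, 112, 123, 141, 151, 125, 137, 154, 162]
t=7: [66, 70, 83, 94, 79, 87, 101, 112, 101, 111, 127, 136, 114, 125, 140, 147]
t=8: [59, 63, 74, 84, 70, 77, 90, 100, 90, 99, 113, 121, 102, 112, 125, 131]
t=9: [51, 55, 65, 74, 61, 67, 79, 87, 79, 87, 99, 106, 90, 99, 110, 116]
t=10: [42, 46, 55, 63, 51, 57, 67, 74, 67, 74, 85, 91, 78, 85, 95, 100]
t=11: [33, 36, 44, 51, 40, 45, 55, 62, 55, 61, 71, 76, 64, 71, 80, 84]
t=12: [23, 25, 33, 39, 29, 34, 42, 48, 42, 48, 56, 61, 51, 57, 65, 68]
t=13: [11, 14, 21, 26, 17, 21, 29, 34, 29, 34, 42, 46, 37, 42, 49, 52]

Answer: s_8(13) = 29
Key observation: This trace re-runs the system from the modified initial state.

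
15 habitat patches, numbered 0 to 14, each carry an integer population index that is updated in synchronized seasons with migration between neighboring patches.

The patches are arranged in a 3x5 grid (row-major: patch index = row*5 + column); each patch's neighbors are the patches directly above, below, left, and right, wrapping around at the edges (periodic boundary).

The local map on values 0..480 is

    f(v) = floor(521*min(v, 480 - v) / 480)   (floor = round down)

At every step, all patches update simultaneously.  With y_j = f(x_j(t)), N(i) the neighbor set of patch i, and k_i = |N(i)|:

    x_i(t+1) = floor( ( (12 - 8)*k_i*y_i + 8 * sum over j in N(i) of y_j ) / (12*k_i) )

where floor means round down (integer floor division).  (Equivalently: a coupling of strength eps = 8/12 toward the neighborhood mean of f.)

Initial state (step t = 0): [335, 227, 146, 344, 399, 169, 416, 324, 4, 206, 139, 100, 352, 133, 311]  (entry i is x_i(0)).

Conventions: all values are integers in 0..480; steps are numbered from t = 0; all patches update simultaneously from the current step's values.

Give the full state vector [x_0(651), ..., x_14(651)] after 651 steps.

Answer: [258, 258, 258, 258, 258, 258, 258, 258, 258, 258, 258, 258, 258, 258, 258]
Key observation: The state at step 27, [258, 258, 258, 258, 258, 258, 258, 258, 258, 258, 258, 258, 258, 258, 258], reappears at step 31: the system is in a cycle of period 4 from step 27 on.  Therefore the state at step 651 equals the state at step 27 + ((651 - 27) mod 4) = 27, which is [258, 258, 258, 258, 258, 258, 258, 258, 258, 258, 258, 258, 258, 258, 258].

Derivation:
t=0: [335, 227, 146, 344, 399, 169, 416, 324, 4, 206, 139, 100, 352, 133, 311]
t=1: [163, 164, 169, 114, 147, 160, 140, 117, 115, 150, 155, 136, 142, 126, 161]
t=2: [171, 168, 157, 141, 158, 167, 154, 144, 132, 159, 167, 157, 150, 141, 162]
t=3: [180, 176, 165, 157, 171, 177, 170, 159, 153, 169, 178, 172, 162, 156, 171]
t=4: [191, 187, 177, 173, 183, 189, 184, 174, 171, 182, 190, 185, 176, 172, 183]
t=5: [204, 200, 192, 189, 197, 203, 198, 190, 188, 196, 203, 199, 191, 188, 197]
t=6: [218, 215, 208, 206, 212, 217, 214, 207, 205, 212, 218, 214, 207, 206, 212]
t=7: [234, 231, 225, 224, 229, 234, 231, 225, 224, 229, 234, 231, 225, 224, 229]
t=8: [251, 249, 244, 244, 248, 251, 249, 244, 244, 248, 251, 249, 244, 244, 248]
t=9: [248, 250, 255, 255, 251, 248, 250, 255, 255, 251, 248, 250, 255, 255, 251]
t=10: [250, 248, 244, 244, 247, 250, 248, 244, 244, 247, 250, 248, 244, 244, 247]
t=11: [249, 251, 255, 255, 252, 249, 251, 255, 255, 252, 249, 251, 255, 255, 252]
t=12: [249, 247, 244, 244, 247, 249, 247, 244, 244, 247, 249, 247, 244, 244, 247]
t=13: [250, 252, 255, 255, 252, 250, 252, 255, 255, 252, 250, 252, 255, 255, 252]
t=14: [248, 246, 244, 244, 246, 248, 246, 244, 244, 246, 248, 246, 244, 244, 246]
t=15: [251, 253, 255, 255, 253, 251, 253, 255, 255, 253, 251, 253, 255, 255, 253]
t=16: [247, 246, 244, 244, 246, 247, 246, 244, 244, 246, 247, 246, 244, 244, 246]
t=17: [252, 253, 255, 255, 253, 252, 253, 255, 255, 253, 252, 253, 255, 255, 253]
t=18: [246, 245, 244, 244, 245, 246, 245, 244, 244, 245, 246, 245, 244, 244, 245]
t=19: [253, 254, 255, 255, 254, 253, 254, 255, 255, 254, 253, 254, 255, 255, 254]
t=20: [245, 245, 244, 244, 245, 245, 245, 244, 244, 245, 245, 245, 244, 244, 245]
t=21: [255, 255, 255, 255, 255, 255, 255, 255, 255, 255, 255, 255, 255, 255, 255]
t=22: [244, 244, 244, 244, 244, 244, 244, 244, 244, 244, 244, 244, 244, 244, 244]
t=23: [256, 256, 256, 256, 256, 256, 256, 256, 256, 256, 256, 256, 256, 256, 256]
t=24: [243, 243, 243, 243, 243, 243, 243, 243, 243, 243, 243, 243, 243, 243, 243]
t=25: [257, 257, 257, 257, 257, 257, 257, 257, 257, 257, 257, 257, 257, 257, 257]
t=26: [242, 242, 242, 242, 242, 242, 242, 242, 242, 242, 242, 242, 242, 242, 242]
t=27: [258, 258, 258, 258, 258, 258, 258, 258, 258, 258, 258, 258, 258, 258, 258]
t=28: [240, 240, 240, 240, 240, 240, 240, 240, 240, 240, 240, 240, 240, 240, 240]
t=29: [260, 260, 260, 260, 260, 260, 260, 260, 260, 260, 260, 260, 260, 260, 260]
t=30: [238, 238, 238, 238, 238, 238, 238, 238, 238, 238, 238, 238, 238, 238, 238]
t=31: [258, 258, 258, 258, 258, 258, 258, 258, 258, 258, 258, 258, 258, 258, 258]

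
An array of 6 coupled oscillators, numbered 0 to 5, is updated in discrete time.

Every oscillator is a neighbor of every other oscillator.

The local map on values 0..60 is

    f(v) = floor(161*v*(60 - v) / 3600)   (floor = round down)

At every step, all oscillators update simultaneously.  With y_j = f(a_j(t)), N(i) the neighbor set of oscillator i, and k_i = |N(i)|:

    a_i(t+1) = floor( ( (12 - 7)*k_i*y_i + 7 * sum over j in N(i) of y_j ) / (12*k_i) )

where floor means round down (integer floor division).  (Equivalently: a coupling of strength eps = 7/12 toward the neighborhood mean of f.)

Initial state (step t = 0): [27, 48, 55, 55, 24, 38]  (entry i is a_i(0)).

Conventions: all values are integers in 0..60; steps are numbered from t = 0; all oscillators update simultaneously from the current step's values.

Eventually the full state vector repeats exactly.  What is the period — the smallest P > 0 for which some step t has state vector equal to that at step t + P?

Simulating step by step:
t=0: [27, 48, 55, 55, 24, 38]
t=1: [30, 26, 22, 22, 30, 30]
t=2: [39, 38, 38, 38, 39, 39]
t=3: [36, 36, 36, 36, 36, 36]
t=4: [38, 38, 38, 38, 38, 38]
t=5: [37, 37, 37, 37, 37, 37]
t=6: [38, 38, 38, 38, 38, 38]

Answer: 2
Key observation: The state at step 4, [38, 38, 38, 38, 38, 38], reappears at step 6 — and no state repeats earlier — so the cycle the system enters has period 2.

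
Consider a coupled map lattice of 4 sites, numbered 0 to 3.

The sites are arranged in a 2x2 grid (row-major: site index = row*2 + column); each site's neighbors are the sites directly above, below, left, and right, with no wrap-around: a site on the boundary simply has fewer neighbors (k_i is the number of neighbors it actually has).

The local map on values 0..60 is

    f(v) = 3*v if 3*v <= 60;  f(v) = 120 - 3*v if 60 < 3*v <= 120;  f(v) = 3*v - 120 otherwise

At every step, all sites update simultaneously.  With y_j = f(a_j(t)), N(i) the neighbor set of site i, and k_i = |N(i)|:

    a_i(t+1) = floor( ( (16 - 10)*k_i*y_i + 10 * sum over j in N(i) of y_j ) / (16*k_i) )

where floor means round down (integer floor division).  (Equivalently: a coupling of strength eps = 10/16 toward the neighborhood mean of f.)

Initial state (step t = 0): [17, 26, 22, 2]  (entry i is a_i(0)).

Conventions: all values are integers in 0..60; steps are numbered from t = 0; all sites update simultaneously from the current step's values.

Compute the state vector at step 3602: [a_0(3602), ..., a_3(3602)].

Answer: [18, 23, 18, 23]
Key observation: The state at step 3, [53, 51, 53, 51], reappears at step 15: the system is in a cycle of period 12 from step 3 on.  Therefore the state at step 3602 equals the state at step 3 + ((3602 - 3) mod 12) = 14, which is [18, 23, 18, 23].

Derivation:
t=0: [17, 26, 22, 2]
t=1: [49, 33, 38, 32]
t=2: [18, 23, 18, 17]
t=3: [53, 51, 53, 51]
t=4: [37, 34, 37, 34]
t=5: [11, 15, 11, 15]
t=6: [36, 41, 36, 41]
t=7: [9, 5, 9, 5]
t=8: [23, 18, 23, 18]
t=9: [51, 53, 51, 53]
t=10: [34, 37, 34, 37]
t=11: [15, 11, 15, 11]
t=12: [41, 36, 41, 36]
t=13: [5, 9, 5, 9]
t=14: [18, 23, 18, 23]
t=15: [53, 51, 53, 51]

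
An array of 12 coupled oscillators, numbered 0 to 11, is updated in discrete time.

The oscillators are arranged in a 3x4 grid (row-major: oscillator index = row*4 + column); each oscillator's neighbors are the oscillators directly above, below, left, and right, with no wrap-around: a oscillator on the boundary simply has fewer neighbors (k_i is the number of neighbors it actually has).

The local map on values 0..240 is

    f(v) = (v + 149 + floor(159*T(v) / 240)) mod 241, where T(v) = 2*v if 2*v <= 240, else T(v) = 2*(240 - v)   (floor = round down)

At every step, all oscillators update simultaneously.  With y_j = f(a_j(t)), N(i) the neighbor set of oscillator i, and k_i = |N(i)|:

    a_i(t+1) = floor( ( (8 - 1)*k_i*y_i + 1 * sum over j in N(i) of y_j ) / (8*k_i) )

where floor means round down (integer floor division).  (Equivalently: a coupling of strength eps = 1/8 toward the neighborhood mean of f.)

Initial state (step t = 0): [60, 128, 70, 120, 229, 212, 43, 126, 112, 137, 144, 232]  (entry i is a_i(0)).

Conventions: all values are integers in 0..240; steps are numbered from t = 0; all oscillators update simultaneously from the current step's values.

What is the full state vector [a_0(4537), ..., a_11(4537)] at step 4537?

Answer: [170, 170, 170, 170, 170, 170, 170, 170, 170, 170, 170, 170]
Key observation: The state at step 9, [170, 170, 170, 170, 170, 170, 170, 170, 170, 170, 170, 170], reappears at step 10: the system is in a cycle of period 1 from step 9 on.  Therefore the state at step 4537 equals the state at step 9 + ((4537 - 9) mod 1) = 9, which is [170, 170, 170, 170, 170, 170, 170, 170, 170, 170, 170, 170].

Derivation:
t=0: [60, 128, 70, 120, 229, 212, 43, 126, 112, 137, 144, 232]
t=1: [62, 172, 77, 179, 147, 153, 24, 176, 167, 179, 170, 154]
t=2: [67, 161, 98, 162, 172, 176, 197, 169, 171, 167, 171, 174]
t=3: [76, 166, 139, 170, 165, 168, 161, 170, 170, 170, 169, 169]
t=4: [95, 168, 178, 170, 168, 171, 173, 170, 170, 170, 171, 170]
t=5: [133, 169, 168, 169, 169, 170, 169, 169, 170, 170, 169, 170]
t=6: [180, 171, 171, 171, 171, 170, 170, 170, 170, 170, 170, 170]
t=7: [167, 169, 170, 170, 169, 170, 170, 170, 170, 170, 170, 170]
t=8: [171, 170, 170, 170, 170, 170, 170, 170, 170, 170, 170, 170]
t=9: [170, 170, 170, 170, 170, 170, 170, 170, 170, 170, 170, 170]
t=10: [170, 170, 170, 170, 170, 170, 170, 170, 170, 170, 170, 170]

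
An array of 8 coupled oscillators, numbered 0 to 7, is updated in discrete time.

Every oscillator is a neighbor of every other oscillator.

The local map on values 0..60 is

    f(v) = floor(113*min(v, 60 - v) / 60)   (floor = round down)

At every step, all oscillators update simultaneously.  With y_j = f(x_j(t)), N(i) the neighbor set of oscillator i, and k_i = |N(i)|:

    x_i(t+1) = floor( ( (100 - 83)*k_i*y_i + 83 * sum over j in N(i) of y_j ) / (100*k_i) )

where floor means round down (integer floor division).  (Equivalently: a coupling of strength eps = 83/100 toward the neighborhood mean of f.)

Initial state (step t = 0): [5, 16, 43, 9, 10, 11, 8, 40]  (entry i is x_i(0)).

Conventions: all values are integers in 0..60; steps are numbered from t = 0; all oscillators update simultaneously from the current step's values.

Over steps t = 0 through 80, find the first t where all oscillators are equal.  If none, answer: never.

Simulating step by step:
t=0: [5, 16, 43, 9, 10, 11, 8, 40]  (not all equal)
t=1: [21, 22, 22, 21, 21, 22, 21, 22]  (not all equal)
t=2: [39, 40, 40, 39, 39, 40, 39, 40]  (not all equal)
t=3: [38, 37, 37, 38, 38, 37, 38, 37]  (not all equal)
t=4: [41, 42, 42, 41, 41, 42, 41, 42]  (not all equal)
t=5: [34, 33, 33, 34, 34, 33, 34, 33]  (not all equal)
t=6: [48, 49, 49, 48, 48, 49, 48, 49]  (not all equal)
t=7: [21, 20, 20, 21, 21, 20, 21, 20]  (not all equal)
t=8: [38, 37, 37, 38, 38, 37, 38, 37]  (not all equal)

Answer: never
Key observation: The state at step 3 reappears at step 8 — the system is in a cycle of period 5 from step 3 on.  No step 0..8 is synchronized, and the cycle repeats forever, so no step up to 80 (or ever) has all oscillators equal.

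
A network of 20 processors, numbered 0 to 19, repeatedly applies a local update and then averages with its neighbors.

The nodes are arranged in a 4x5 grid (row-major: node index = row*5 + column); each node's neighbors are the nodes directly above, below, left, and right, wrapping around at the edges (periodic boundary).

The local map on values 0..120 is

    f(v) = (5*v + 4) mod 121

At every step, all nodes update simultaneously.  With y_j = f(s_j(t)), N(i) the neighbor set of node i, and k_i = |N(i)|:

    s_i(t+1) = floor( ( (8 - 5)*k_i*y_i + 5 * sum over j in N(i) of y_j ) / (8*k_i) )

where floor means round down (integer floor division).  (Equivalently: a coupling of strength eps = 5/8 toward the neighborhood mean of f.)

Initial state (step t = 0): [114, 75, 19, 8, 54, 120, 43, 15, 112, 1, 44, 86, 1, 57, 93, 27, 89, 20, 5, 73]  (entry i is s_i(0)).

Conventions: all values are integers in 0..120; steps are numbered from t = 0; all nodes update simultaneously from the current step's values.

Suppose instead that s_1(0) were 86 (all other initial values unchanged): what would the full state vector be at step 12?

Simulating step by step:
t=0: [114, 86, 19, 8, 54, 120, 43, 15, 112, 1, 44, 86, 1, 57, 93, 27, 89, 20, 5, 73]
t=1: [71, 84, 83, 54, 35, 91, 90, 74, 57, 56, 87, 72, 50, 52, 65, 51, 73, 73, 42, 31]
t=2: [80, 65, 38, 51, 57, 86, 60, 36, 34, 60, 59, 29, 10, 45, 60, 43, 15, 28, 50, 54]
t=3: [62, 72, 57, 35, 41, 61, 62, 61, 58, 59, 61, 49, 54, 68, 63, 69, 66, 42, 32, 46]
t=4: [68, 44, 51, 57, 79, 67, 49, 56, 63, 65, 65, 43, 54, 70, 81, 93, 67, 68, 73, 91]
t=5: [91, 73, 52, 38, 65, 80, 55, 36, 73, 72, 86, 71, 67, 67, 76, 99, 100, 62, 58, 66]
t=6: [59, 29, 41, 53, 73, 47, 49, 48, 38, 24, 56, 79, 90, 63, 48, 49, 40, 56, 71, 61]
t=7: [46, 47, 48, 54, 26, 61, 31, 41, 44, 32, 41, 48, 58, 73, 30, 41, 48, 74, 77, 45]
t=8: [87, 68, 39, 34, 51, 69, 57, 63, 65, 49, 62, 28, 36, 35, 50, 81, 34, 16, 34, 65]
t=9: [71, 77, 78, 56, 41, 71, 65, 71, 63, 37, 56, 45, 61, 55, 39, 62, 59, 70, 63, 52]
t=10: [91, 55, 58, 58, 71, 92, 90, 84, 70, 81, 74, 80, 83, 60, 55, 64, 71, 78, 62, 57]
t=11: [88, 69, 47, 74, 81, 76, 71, 71, 76, 74, 44, 58, 51, 66, 39, 73, 73, 58, 57, 65]
t=12: [58, 90, 89, 40, 46, 56, 90, 86, 43, 30, 63, 57, 55, 59, 75, 45, 36, 48, 55, 60]

Answer: [58, 90, 89, 40, 46, 56, 90, 86, 43, 30, 63, 57, 55, 59, 75, 45, 36, 48, 55, 60]
Key observation: This trace re-runs the system from the modified initial state.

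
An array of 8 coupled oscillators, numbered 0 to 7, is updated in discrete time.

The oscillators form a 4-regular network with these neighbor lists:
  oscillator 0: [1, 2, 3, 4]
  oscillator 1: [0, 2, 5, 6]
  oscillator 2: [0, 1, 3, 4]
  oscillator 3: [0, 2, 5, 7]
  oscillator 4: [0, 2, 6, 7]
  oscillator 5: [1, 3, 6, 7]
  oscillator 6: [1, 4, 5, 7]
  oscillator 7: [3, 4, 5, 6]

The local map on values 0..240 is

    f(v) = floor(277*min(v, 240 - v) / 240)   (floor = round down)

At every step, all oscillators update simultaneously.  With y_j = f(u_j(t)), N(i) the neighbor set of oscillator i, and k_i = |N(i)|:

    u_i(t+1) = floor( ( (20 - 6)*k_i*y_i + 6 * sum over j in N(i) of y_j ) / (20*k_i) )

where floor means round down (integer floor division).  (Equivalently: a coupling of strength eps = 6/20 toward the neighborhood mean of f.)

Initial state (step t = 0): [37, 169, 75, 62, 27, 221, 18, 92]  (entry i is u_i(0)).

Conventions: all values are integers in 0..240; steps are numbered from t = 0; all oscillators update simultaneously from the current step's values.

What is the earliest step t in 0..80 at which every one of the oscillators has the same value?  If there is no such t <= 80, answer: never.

Simulating step by step:
t=0: [37, 169, 75, 62, 27, 221, 18, 92]  (not all equal)
t=1: [49, 69, 77, 68, 40, 35, 31, 84]  (not all equal)
t=2: [61, 71, 81, 75, 52, 49, 44, 82]  (not all equal)
t=3: [73, 76, 87, 83, 65, 62, 56, 84]  (not all equal)
t=4: [85, 84, 95, 92, 78, 75, 69, 90]  (not all equal)
t=5: [98, 95, 105, 103, 92, 89, 83, 99]  (not all equal)
t=6: [113, 108, 118, 116, 107, 104, 98, 111]  (not all equal)
t=7: [129, 124, 133, 131, 124, 121, 116, 126]  (not all equal)
t=8: [128, 132, 125, 126, 131, 135, 133, 131]  (not all equal)
t=9: [128, 124, 130, 129, 125, 122, 123, 125]  (not all equal)
t=10: [129, 132, 127, 128, 131, 134, 134, 132]  (not all equal)
t=11: [127, 124, 128, 128, 125, 122, 122, 124]  (not all equal)
t=12: [130, 132, 129, 129, 132, 135, 135, 133]  (not all equal)
t=13: [126, 124, 127, 126, 124, 121, 121, 123]  (not all equal)
t=14: [131, 133, 130, 131, 133, 136, 136, 134]  (not all equal)
t=15: [124, 122, 125, 124, 123, 120, 120, 122]  (not all equal)
t=16: [133, 135, 132, 133, 134, 137, 137, 136]  (not all equal)
t=17: [122, 120, 123, 122, 121, 118, 118, 120]  (not all equal)
t=18: [136, 137, 135, 136, 136, 136, 136, 137]  (not all equal)
t=19: [119, 118, 120, 119, 119, 119, 119, 118]  (not all equal)
t=20: [137, 136, 137, 137, 137, 136, 136, 136]  (not all equal)
t=21: [118, 119, 118, 118, 118, 119, 119, 119]  (not all equal)
t=22: [136, 136, 136, 136, 136, 136, 136, 136]  (all equal)

Answer: 22
Key observation: Synchronization is absorbing here: once all oscillators are equal they stay equal, and step 22 is the first all-equal step.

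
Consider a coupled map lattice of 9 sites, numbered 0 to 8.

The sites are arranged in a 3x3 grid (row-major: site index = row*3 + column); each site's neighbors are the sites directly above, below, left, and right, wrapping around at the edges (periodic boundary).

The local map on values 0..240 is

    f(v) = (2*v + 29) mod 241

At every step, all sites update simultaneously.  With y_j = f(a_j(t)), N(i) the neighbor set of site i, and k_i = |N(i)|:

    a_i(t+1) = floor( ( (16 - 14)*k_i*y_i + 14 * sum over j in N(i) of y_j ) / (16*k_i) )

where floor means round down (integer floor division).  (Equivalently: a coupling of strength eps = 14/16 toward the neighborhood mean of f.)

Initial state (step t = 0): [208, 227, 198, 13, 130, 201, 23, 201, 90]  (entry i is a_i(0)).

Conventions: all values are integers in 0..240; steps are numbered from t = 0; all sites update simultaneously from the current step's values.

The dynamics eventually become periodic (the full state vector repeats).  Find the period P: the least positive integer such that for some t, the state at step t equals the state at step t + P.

Simulating step by step:
t=0: [208, 227, 198, 13, 130, 201, 23, 201, 90]
t=1: [94, 137, 155, 119, 101, 132, 153, 96, 165]
t=2: [88, 175, 110, 133, 107, 109, 139, 138, 116]
t=3: [83, 78, 81, 67, 57, 19, 83, 57, 34]
t=4: [184, 170, 142, 151, 139, 138, 155, 153, 142]
t=5: [104, 100, 100, 95, 90, 73, 102, 91, 80]
t=6: [228, 222, 210, 214, 208, 206, 216, 214, 209]
t=7: [192, 167, 166, 164, 214, 207, 167, 215, 210]
t=8: [126, 174, 169, 170, 170, 169, 171, 173, 170]
t=9: [118, 110, 109, 108, 130, 127, 110, 130, 128]
t=10: [8, 28, 26, 27, 28, 27, 27, 29, 28]
t=11: [78, 75, 75, 75, 84, 83, 76, 84, 83]
t=12: [180, 188, 187, 188, 188, 188, 188, 189, 188]
t=13: [161, 160, 160, 160, 164, 163, 160, 164, 164]
t=14: [108, 111, 111, 111, 112, 112, 111, 112, 112]
t=15: [9, 9, 9, 9, 11, 11, 9, 11, 11]
t=16: [47, 48, 48, 48, 49, 49, 48, 49, 49]
t=17: [124, 125, 125, 125, 126, 126, 125, 126, 126]
t=18: [37, 38, 38, 38, 39, 39, 38, 39, 39]
t=19: [104, 105, 105, 105, 106, 106, 105, 106, 106]
t=20: [238, 134, 134, 134, 104, 104, 134, 104, 104]
t=21: [51, 127, 127, 127, 157, 157, 127, 157, 157]
t=22: [53, 87, 87, 87, 75, 75, 87, 75, 75]
t=23: [194, 177, 177, 177, 189, 189, 177, 189, 189]
t=24: [146, 159, 159, 159, 155, 155, 159, 155, 155]
t=25: [102, 96, 96, 96, 101, 101, 96, 101, 101]
t=26: [222, 228, 228, 228, 226, 226, 228, 226, 226]
t=27: [31, 156, 156, 156, 136, 136, 156, 136, 136]
t=28: [98, 80, 80, 80, 77, 77, 80, 77, 77]
t=29: [193, 194, 194, 194, 185, 185, 194, 185, 185]
t=30: [175, 167, 167, 167, 165, 165, 167, 165, 165]
t=31: [124, 123, 123, 123, 119, 119, 123, 119, 119]
t=32: [34, 30, 30, 30, 29, 29, 30, 29, 29]
t=33: [90, 89, 89, 89, 87, 87, 89, 87, 87]
t=34: [207, 205, 205, 205, 204, 204, 205, 204, 204]
t=35: [198, 198, 198, 198, 196, 196, 198, 196, 196]
t=36: [184, 182, 182, 182, 181, 181, 182, 181, 181]
t=37: [152, 152, 152, 152, 150, 150, 152, 150, 150]
t=38: [92, 90, 90, 90, 89, 89, 90, 89, 89]
t=39: [209, 209, 209, 209, 207, 207, 209, 207, 207]
t=40: [206, 204, 204, 204, 203, 203, 204, 203, 203]
t=41: [196, 196, 196, 196, 194, 194, 196, 194, 194]
t=42: [180, 178, 178, 178, 177, 177, 178, 177, 177]
t=43: [144, 144, 144, 144, 142, 142, 144, 142, 142]
t=44: [76, 74, 74, 74, 73, 73, 74, 73, 73]
t=45: [177, 177, 177, 177, 175, 175, 177, 175, 175]
t=46: [142, 140, 140, 140, 139, 139, 140, 139, 139]
t=47: [68, 68, 68, 68, 66, 66, 68, 66, 66]
t=48: [165, 163, 163, 163, 162, 162, 163, 162, 162]
t=49: [114, 114, 114, 114, 112, 112, 114, 112, 112]
t=50: [16, 14, 14, 14, 13, 13, 14, 13, 13]
t=51: [57, 57, 57, 57, 55, 55, 57, 55, 55]
t=52: [143, 141, 141, 141, 140, 140, 141, 140, 140]
t=53: [70, 70, 70, 70, 68, 68, 70, 68, 68]
t=54: [169, 167, 167, 167, 166, 166, 167, 166, 166]
t=55: [122, 122, 122, 122, 120, 120, 122, 120, 120]
t=56: [32, 30, 30, 30, 29, 29, 30, 29, 29]
t=57: [89, 89, 89, 89, 87, 87, 89, 87, 87]
t=58: [207, 205, 205, 205, 204, 204, 205, 204, 204]

Answer: 24
Key observation: The state at step 34, [207, 205, 205, 205, 204, 204, 205, 204, 204], reappears at step 58 — and no state repeats earlier — so the cycle the system enters has period 24.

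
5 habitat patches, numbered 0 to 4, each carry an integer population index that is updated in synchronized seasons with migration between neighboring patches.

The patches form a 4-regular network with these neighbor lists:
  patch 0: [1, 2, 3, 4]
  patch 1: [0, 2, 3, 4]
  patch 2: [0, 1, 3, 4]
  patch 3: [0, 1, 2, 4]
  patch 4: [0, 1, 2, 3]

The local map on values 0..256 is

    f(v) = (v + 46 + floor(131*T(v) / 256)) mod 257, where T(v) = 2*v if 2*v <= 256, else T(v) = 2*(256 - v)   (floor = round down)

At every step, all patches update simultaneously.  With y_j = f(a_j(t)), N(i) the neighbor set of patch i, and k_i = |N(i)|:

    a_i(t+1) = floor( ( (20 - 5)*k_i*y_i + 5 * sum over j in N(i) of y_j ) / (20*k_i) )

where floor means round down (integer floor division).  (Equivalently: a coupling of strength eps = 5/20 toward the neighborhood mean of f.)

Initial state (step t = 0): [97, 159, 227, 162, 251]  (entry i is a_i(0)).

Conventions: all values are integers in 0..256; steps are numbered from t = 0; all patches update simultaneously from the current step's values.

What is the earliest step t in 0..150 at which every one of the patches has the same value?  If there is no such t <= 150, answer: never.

Simulating step by step:
t=0: [97, 159, 227, 162, 251]  (not all equal)
t=1: [193, 58, 57, 58, 57]  (not all equal)
t=2: [75, 155, 154, 155, 154]  (not all equal)
t=3: [159, 56, 56, 56, 56]  (not all equal)
t=4: [75, 152, 152, 152, 152]  (not all equal)
t=5: [159, 56, 56, 56, 56]  (not all equal)

Answer: never
Key observation: The state at step 3 reappears at step 5 — the system is in a cycle of period 2 from step 3 on.  No step 0..5 is synchronized, and the cycle repeats forever, so no step up to 150 (or ever) has all patches equal.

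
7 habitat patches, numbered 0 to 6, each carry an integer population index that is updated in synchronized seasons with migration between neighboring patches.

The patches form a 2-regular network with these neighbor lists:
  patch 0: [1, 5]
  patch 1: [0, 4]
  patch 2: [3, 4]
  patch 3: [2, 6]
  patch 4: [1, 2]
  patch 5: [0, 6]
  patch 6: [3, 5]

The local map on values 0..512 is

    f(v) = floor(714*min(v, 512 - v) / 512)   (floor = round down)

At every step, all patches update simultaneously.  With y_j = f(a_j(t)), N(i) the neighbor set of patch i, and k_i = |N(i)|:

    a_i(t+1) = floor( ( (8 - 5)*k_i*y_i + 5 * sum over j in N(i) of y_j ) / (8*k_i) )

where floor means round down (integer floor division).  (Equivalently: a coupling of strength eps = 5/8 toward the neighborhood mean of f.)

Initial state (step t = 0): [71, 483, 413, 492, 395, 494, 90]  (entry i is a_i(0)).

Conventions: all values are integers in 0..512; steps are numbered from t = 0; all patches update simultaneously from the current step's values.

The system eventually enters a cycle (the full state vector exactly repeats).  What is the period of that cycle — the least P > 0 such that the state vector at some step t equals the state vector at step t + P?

Simulating step by step:
t=0: [71, 483, 413, 492, 395, 494, 90]
t=1: [57, 96, 111, 92, 116, 79, 63]
t=2: [105, 124, 148, 123, 150, 93, 107]
t=3: [148, 175, 196, 175, 196, 140, 149]
t=4: [214, 241, 263, 241, 263, 202, 214]
t=5: [304, 327, 343, 327, 343, 291, 304]
t=6: [285, 260, 241, 260, 241, 296, 285]
t=7: [322, 335, 340, 335, 340, 310, 322]
t=8: [263, 249, 241, 249, 241, 270, 263]
t=9: [343, 343, 339, 343, 339, 343, 343]
t=10: [235, 236, 239, 236, 239, 235, 235]
t=11: [327, 329, 331, 329, 331, 327, 327]
t=12: [256, 254, 252, 254, 252, 257, 256]
t=13: [355, 354, 351, 354, 351, 356, 355]
t=14: [218, 220, 222, 220, 222, 217, 218]
t=15: [304, 306, 308, 306, 308, 303, 304]
t=16: [289, 287, 284, 287, 284, 290, 289]
t=17: [310, 313, 315, 313, 315, 309, 310]
t=18: [280, 277, 274, 277, 274, 281, 280]
t=19: [323, 327, 329, 327, 329, 322, 323]
t=20: [261, 258, 255, 258, 255, 263, 261]
t=21: [350, 353, 354, 353, 354, 348, 350]
t=22: [224, 221, 220, 221, 220, 226, 224]
t=23: [311, 308, 306, 308, 306, 313, 311]
t=24: [280, 283, 286, 283, 286, 278, 280]
t=25: [322, 319, 316, 319, 316, 324, 322]
t=26: [264, 268, 271, 268, 271, 263, 264]
t=27: [344, 340, 337, 340, 337, 345, 344]
t=28: [234, 239, 242, 239, 242, 233, 234]
t=29: [327, 332, 335, 332, 335, 325, 327]
t=30: [256, 251, 247, 251, 247, 258, 256]
t=31: [353, 350, 345, 350, 345, 355, 353]
t=32: [221, 225, 229, 225, 229, 219, 221]
t=33: [308, 313, 317, 313, 317, 306, 308]
t=34: [282, 277, 272, 277, 272, 285, 282]
t=35: [320, 327, 331, 327, 331, 318, 320]
t=36: [264, 258, 253, 258, 253, 268, 264]
t=37: [346, 350, 352, 350, 352, 343, 346]
t=38: [230, 226, 223, 226, 223, 232, 230]
t=39: [319, 315, 311, 315, 311, 321, 319]
t=40: [269, 274, 278, 274, 278, 267, 269]
t=41: [336, 331, 327, 331, 327, 339, 336]
t=42: [245, 251, 255, 251, 255, 243, 245]
t=43: [342, 348, 353, 348, 353, 339, 342]
t=44: [235, 228, 223, 228, 223, 238, 235]
t=45: [325, 317, 312, 317, 312, 328, 325]
t=46: [262, 269, 275, 269, 275, 258, 262]
t=47: [346, 338, 332, 338, 332, 350, 346]
t=48: [232, 241, 248, 241, 248, 228, 232]
t=49: [325, 334, 342, 334, 342, 320, 325]
t=50: [258, 248, 240, 248, 240, 262, 258]
t=51: [349, 344, 337, 344, 337, 351, 349]
t=52: [228, 234, 240, 234, 240, 225, 228]
t=53: [318, 325, 331, 325, 331, 315, 318]
t=54: [268, 260, 254, 260, 254, 271, 268]
t=55: [342, 348, 353, 348, 353, 338, 342]
t=56: [235, 228, 223, 228, 223, 238, 235]

Answer: 12
Key observation: The state at step 44, [235, 228, 223, 228, 223, 238, 235], reappears at step 56 — and no state repeats earlier — so the cycle the system enters has period 12.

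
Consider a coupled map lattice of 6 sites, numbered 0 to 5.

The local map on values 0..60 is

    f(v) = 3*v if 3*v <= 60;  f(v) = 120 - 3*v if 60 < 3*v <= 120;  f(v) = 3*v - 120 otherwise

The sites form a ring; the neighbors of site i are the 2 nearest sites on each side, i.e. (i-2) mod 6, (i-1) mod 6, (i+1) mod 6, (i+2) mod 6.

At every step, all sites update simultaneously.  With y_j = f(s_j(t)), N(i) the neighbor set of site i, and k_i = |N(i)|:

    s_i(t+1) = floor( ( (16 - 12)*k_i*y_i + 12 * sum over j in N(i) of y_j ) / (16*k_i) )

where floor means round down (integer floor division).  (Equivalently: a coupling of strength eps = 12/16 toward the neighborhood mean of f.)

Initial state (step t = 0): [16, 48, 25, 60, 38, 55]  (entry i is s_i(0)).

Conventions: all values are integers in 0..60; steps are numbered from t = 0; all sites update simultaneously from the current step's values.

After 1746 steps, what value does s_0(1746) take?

Simulating step by step:
t=0: [16, 48, 25, 60, 38, 55]
t=1: [34, 43, 37, 37, 38, 37]
t=2: [10, 10, 10, 8, 9, 10]
t=3: [29, 28, 28, 27, 28, 28]
t=4: [35, 36, 36, 36, 36, 36]
t=5: [12, 12, 12, 12, 12, 12]
t=6: [36, 36, 36, 36, 36, 36]
t=7: [12, 12, 12, 12, 12, 12]

Answer: s_0(1746) = 36
Key observation: The state at step 5, [12, 12, 12, 12, 12, 12], reappears at step 7: the system is in a cycle of period 2 from step 5 on.  Therefore the state at step 1746 equals the state at step 5 + ((1746 - 5) mod 2) = 6, which is [36, 36, 36, 36, 36, 36].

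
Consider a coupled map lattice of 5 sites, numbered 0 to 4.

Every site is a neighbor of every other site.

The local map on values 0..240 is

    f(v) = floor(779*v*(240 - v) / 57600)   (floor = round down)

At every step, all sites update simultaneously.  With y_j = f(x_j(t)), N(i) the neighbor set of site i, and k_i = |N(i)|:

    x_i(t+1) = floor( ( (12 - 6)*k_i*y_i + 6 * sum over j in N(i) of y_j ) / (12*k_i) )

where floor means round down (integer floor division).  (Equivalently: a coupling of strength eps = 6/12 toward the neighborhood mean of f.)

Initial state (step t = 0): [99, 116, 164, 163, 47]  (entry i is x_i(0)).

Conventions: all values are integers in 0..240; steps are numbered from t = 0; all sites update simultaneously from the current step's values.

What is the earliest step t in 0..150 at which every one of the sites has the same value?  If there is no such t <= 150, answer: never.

Simulating step by step:
t=0: [99, 116, 164, 163, 47]  (not all equal)
t=1: [175, 177, 168, 168, 150]  (not all equal)
t=2: [158, 157, 162, 162, 169]  (not all equal)
t=3: [172, 172, 170, 170, 167]  (not all equal)
t=4: [159, 159, 160, 160, 161]  (not all equal)
t=5: [173, 173, 173, 173, 172]  (not all equal)
t=6: [156, 156, 156, 156, 157]  (not all equal)
t=7: [176, 176, 176, 176, 176]  (all equal)

Answer: 7
Key observation: Synchronization is absorbing here: once all sites are equal they stay equal, and step 7 is the first all-equal step.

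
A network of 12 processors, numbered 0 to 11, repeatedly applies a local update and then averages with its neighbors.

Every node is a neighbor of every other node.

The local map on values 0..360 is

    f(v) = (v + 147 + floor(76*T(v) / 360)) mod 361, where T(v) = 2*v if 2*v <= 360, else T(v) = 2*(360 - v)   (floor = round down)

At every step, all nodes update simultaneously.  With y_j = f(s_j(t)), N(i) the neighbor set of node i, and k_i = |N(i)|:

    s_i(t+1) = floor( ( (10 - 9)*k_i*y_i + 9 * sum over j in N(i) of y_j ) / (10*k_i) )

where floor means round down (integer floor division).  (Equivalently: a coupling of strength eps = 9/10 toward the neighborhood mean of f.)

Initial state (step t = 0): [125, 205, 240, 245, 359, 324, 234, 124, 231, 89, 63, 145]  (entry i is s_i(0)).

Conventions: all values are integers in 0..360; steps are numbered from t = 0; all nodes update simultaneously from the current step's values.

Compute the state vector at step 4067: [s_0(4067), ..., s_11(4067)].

Answer: [320, 320, 320, 320, 320, 320, 320, 320, 320, 320, 320, 320]
Key observation: The state at step 36, [122, 122, 122, 122, 122, 122, 122, 122, 122, 122, 122, 122], reappears at step 38: the system is in a cycle of period 2 from step 36 on.  Therefore the state at step 4067 equals the state at step 36 + ((4067 - 36) mod 2) = 37, which is [320, 320, 320, 320, 320, 320, 320, 320, 320, 320, 320, 320].

Derivation:
t=0: [125, 205, 240, 245, 359, 324, 234, 124, 231, 89, 63, 145]
t=1: [180, 175, 175, 176, 177, 176, 175, 180, 175, 179, 178, 181]
t=2: [37, 37, 37, 37, 37, 37, 37, 37, 37, 37, 37, 37]
t=3: [199, 199, 199, 199, 199, 199, 199, 199, 199, 199, 199, 199]
t=4: [52, 52, 52, 52, 52, 52, 52, 52, 52, 52, 52, 52]
t=5: [220, 220, 220, 220, 220, 220, 220, 220, 220, 220, 220, 220]
t=6: [65, 65, 65, 65, 65, 65, 65, 65, 65, 65, 65, 65]
t=7: [239, 239, 239, 239, 239, 239, 239, 239, 239, 239, 239, 239]
t=8: [76, 76, 76, 76, 76, 76, 76, 76, 76, 76, 76, 76]
t=9: [255, 255, 255, 255, 255, 255, 255, 255, 255, 255, 255, 255]
t=10: [85, 85, 85, 85, 85, 85, 85, 85, 85, 85, 85, 85]
t=11: [267, 267, 267, 267, 267, 267, 267, 267, 267, 267, 267, 267]
t=12: [92, 92, 92, 92, 92, 92, 92, 92, 92, 92, 92, 92]
t=13: [277, 277, 277, 277, 277, 277, 277, 277, 277, 277, 277, 277]
t=14: [98, 98, 98, 98, 98, 98, 98, 98, 98, 98, 98, 98]
t=15: [286, 286, 286, 286, 286, 286, 286, 286, 286, 286, 286, 286]
t=16: [103, 103, 103, 103, 103, 103, 103, 103, 103, 103, 103, 103]
t=17: [293, 293, 293, 293, 293, 293, 293, 293, 293, 293, 293, 293]
t=18: [107, 107, 107, 107, 107, 107, 107, 107, 107, 107, 107, 107]
t=19: [299, 299, 299, 299, 299, 299, 299, 299, 299, 299, 299, 299]
t=20: [110, 110, 110, 110, 110, 110, 110, 110, 110, 110, 110, 110]
t=21: [303, 303, 303, 303, 303, 303, 303, 303, 303, 303, 303, 303]
t=22: [113, 113, 113, 113, 113, 113, 113, 113, 113, 113, 113, 113]
t=23: [307, 307, 307, 307, 307, 307, 307, 307, 307, 307, 307, 307]
t=24: [115, 115, 115, 115, 115, 115, 115, 115, 115, 115, 115, 115]
t=25: [310, 310, 310, 310, 310, 310, 310, 310, 310, 310, 310, 310]
t=26: [117, 117, 117, 117, 117, 117, 117, 117, 117, 117, 117, 117]
t=27: [313, 313, 313, 313, 313, 313, 313, 313, 313, 313, 313, 313]
t=28: [118, 118, 118, 118, 118, 118, 118, 118, 118, 118, 118, 118]
t=29: [314, 314, 314, 314, 314, 314, 314, 314, 314, 314, 314, 314]
t=30: [119, 119, 119, 119, 119, 119, 119, 119, 119, 119, 119, 119]
t=31: [316, 316, 316, 316, 316, 316, 316, 316, 316, 316, 316, 316]
t=32: [120, 120, 120, 120, 120, 120, 120, 120, 120, 120, 120, 120]
t=33: [317, 317, 317, 317, 317, 317, 317, 317, 317, 317, 317, 317]
t=34: [121, 121, 121, 121, 121, 121, 121, 121, 121, 121, 121, 121]
t=35: [319, 319, 319, 319, 319, 319, 319, 319, 319, 319, 319, 319]
t=36: [122, 122, 122, 122, 122, 122, 122, 122, 122, 122, 122, 122]
t=37: [320, 320, 320, 320, 320, 320, 320, 320, 320, 320, 320, 320]
t=38: [122, 122, 122, 122, 122, 122, 122, 122, 122, 122, 122, 122]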